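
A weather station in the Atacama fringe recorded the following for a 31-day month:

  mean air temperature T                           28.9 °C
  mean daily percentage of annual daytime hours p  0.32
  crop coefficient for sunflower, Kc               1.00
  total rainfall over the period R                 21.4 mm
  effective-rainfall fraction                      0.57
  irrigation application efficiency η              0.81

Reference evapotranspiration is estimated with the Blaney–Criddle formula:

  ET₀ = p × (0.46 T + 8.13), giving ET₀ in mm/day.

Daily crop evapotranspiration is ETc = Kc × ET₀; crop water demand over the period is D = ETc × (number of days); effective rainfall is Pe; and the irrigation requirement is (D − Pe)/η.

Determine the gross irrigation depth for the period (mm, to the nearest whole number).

ET₀ = 0.32 × (0.46 × 28.9 + 8.13) = 0.32 × 21.424 = 6.8557 mm/d
ETc = Kc × ET₀ = 1.00 × 6.8557 = 6.8557 mm/d
Crop demand D = ETc × 31 d = 6.8557 × 31 = 212.527 mm
Pe = 0.57 × 21.4 = 12.198 mm
D − Pe = 212.527 − 12.198 = 200.329 mm
Gross irrigation = 200.329 / 0.81 = 247.320 mm

247 mm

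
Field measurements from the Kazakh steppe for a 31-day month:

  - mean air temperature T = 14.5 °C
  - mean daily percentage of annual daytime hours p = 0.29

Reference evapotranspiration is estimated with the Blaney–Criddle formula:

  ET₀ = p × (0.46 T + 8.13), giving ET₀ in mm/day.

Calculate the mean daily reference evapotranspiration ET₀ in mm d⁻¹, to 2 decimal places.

4.29 mm d⁻¹

ET₀ = 0.29 × (0.46 × 14.5 + 8.13) = 0.29 × 14.800 = 4.2920 mm/d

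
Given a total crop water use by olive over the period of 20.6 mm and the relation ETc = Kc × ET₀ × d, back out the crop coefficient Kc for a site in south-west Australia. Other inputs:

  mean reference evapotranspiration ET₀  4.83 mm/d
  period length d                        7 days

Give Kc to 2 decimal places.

ETc = Kc × ET₀ × d  ⇒  Kc = ETc / (ET₀ × d)
Kc = 20.6 / (4.83 × 7) = 20.6 / 33.81 = 0.6093

0.61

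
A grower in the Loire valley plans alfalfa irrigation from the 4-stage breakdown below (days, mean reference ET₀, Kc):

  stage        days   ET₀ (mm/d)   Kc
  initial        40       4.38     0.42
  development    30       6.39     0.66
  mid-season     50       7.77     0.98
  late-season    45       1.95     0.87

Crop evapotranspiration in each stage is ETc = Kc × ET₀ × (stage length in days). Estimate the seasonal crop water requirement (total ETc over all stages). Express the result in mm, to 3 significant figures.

initial: 0.42 × 4.38 × 40 = 73.58 mm
development: 0.66 × 6.39 × 30 = 126.52 mm
mid-season: 0.98 × 7.77 × 50 = 380.73 mm
late-season: 0.87 × 1.95 × 45 = 76.34 mm
Seasonal total = 657.17 mm

657 mm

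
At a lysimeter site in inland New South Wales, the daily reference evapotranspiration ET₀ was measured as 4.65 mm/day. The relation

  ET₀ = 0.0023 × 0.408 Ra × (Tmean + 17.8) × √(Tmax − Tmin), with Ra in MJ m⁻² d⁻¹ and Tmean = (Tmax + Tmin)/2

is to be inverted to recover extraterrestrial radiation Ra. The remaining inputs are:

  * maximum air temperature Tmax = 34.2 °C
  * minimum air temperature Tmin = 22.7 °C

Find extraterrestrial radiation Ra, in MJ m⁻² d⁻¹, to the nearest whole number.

32 MJ m⁻² d⁻¹

Tmean = (34.2+22.7)/2 = 28.45 °C; ΔT = 11.5
Ra = ET₀ / [0.0023 × 0.408 × (Tmean+17.8) × √ΔT]
   = 4.65 / (0.0023 × 0.408 × 46.25 × 3.3912) = 31.594 MJ m⁻² d⁻¹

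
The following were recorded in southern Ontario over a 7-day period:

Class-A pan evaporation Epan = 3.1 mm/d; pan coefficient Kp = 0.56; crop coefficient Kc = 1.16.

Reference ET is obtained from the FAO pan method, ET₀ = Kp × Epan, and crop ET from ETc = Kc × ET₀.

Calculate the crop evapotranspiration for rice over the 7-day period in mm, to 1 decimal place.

14.1 mm

ET₀ = 0.56 × 3.1 = 1.7360 mm/d
ETc = Kc × ET₀ = 1.16 × 1.7360 = 2.0138 mm/d
Over 7 days: 2.0138 × 7 = 14.097 mm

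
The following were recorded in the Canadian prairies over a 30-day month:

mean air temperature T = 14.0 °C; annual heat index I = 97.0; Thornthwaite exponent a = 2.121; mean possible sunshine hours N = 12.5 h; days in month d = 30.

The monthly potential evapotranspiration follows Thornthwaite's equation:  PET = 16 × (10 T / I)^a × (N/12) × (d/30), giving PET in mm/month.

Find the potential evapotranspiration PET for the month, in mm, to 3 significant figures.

36.3 mm

10T/I = 10 × 14.0 / 97.0 = 1.4433
(10T/I)^a = 1.4433^2.121 = 2.1777
Uncorrected PET = 16 × 2.1777 = 34.843 mm
Correction = (N/12)(d/30) = (12.5/12)(30/30) = 1.0417
PET = 34.843 × 1.0417 = 36.296 mm/month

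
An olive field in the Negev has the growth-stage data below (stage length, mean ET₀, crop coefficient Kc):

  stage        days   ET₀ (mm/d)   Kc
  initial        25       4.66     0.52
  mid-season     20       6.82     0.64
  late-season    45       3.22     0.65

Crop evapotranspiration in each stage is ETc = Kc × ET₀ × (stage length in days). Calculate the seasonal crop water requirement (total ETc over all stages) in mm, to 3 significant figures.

initial: 0.52 × 4.66 × 25 = 60.58 mm
mid-season: 0.64 × 6.82 × 20 = 87.30 mm
late-season: 0.65 × 3.22 × 45 = 94.19 mm
Seasonal total = 242.07 mm

242 mm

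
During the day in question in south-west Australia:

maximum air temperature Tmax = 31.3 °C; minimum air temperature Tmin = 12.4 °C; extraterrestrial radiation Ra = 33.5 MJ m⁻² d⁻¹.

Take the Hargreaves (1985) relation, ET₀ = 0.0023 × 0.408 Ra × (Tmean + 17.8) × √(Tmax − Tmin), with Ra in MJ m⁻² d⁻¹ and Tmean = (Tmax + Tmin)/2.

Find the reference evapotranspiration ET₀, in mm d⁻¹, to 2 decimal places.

5.42 mm d⁻¹

Tmean = (31.3 + 12.4)/2 = 21.85 °C
0.408 Ra = 0.408 × 33.5 = 13.6680 mm/d equivalent
ET₀ = 0.0023 × 13.6680 × (21.85 + 17.8) × √18.9 = 0.0023 × 13.6680 × 39.65 × 4.3474 = 5.4188 mm/d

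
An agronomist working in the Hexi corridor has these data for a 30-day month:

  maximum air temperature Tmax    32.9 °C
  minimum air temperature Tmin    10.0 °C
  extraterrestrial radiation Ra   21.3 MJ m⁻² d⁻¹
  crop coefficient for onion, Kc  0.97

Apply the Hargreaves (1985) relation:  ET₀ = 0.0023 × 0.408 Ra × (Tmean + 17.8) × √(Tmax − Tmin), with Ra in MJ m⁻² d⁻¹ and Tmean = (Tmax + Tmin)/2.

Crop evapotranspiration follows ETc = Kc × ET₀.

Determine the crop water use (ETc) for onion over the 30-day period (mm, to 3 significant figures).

109 mm

Tmean = (32.9 + 10.0)/2 = 21.45 °C
0.408 Ra = 0.408 × 21.3 = 8.6904 mm/d equivalent
ET₀ = 0.0023 × 8.6904 × (21.45 + 17.8) × √22.9 = 0.0023 × 8.6904 × 39.25 × 4.7854 = 3.7543 mm/d
ETc = Kc × ET₀ = 0.97 × 3.7543 = 3.6417 mm/d
Over 30 days: 3.6417 × 30 = 109.251 mm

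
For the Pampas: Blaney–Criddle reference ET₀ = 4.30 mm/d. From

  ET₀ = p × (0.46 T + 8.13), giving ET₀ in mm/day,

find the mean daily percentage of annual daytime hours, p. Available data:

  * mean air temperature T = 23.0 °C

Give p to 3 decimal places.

p = ET₀ / (0.46 T + 8.13) = 4.30 / (0.46 × 23.0 + 8.13) = 4.30 / 18.710 = 0.2298

0.230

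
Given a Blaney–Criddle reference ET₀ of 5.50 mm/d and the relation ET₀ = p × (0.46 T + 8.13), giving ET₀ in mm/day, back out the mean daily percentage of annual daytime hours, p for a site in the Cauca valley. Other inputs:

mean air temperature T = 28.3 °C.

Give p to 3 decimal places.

0.260

p = ET₀ / (0.46 T + 8.13) = 5.50 / (0.46 × 28.3 + 8.13) = 5.50 / 21.148 = 0.2601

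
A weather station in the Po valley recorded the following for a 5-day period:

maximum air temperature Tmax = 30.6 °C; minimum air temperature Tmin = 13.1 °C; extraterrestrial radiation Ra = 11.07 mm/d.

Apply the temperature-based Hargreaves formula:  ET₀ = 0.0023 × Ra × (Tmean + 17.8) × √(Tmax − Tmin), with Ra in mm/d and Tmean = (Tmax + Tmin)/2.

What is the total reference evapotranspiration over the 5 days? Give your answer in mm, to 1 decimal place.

Tmean = (30.6 + 13.1)/2 = 21.85 °C
ET₀ = 0.0023 × 11.07 × (21.85 + 17.8) × √17.5 = 0.0023 × 11.07 × 39.65 × 4.1833 = 4.2232 mm/d
Over 5 days: 4.2232 × 5 = 21.116 mm

21.1 mm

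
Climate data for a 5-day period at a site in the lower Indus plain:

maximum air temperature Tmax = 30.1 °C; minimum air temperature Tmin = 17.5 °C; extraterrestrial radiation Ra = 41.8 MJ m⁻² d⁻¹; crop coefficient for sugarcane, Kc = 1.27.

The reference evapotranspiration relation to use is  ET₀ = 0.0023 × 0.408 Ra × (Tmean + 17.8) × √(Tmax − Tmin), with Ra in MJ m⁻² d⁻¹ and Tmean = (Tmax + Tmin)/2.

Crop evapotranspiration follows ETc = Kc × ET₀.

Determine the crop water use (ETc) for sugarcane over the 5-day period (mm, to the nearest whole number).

Tmean = (30.1 + 17.5)/2 = 23.80 °C
0.408 Ra = 0.408 × 41.8 = 17.0544 mm/d equivalent
ET₀ = 0.0023 × 17.0544 × (23.80 + 17.8) × √12.6 = 0.0023 × 17.0544 × 41.60 × 3.5496 = 5.7921 mm/d
ETc = Kc × ET₀ = 1.27 × 5.7921 = 7.3560 mm/d
Over 5 days: 7.3560 × 5 = 36.780 mm

37 mm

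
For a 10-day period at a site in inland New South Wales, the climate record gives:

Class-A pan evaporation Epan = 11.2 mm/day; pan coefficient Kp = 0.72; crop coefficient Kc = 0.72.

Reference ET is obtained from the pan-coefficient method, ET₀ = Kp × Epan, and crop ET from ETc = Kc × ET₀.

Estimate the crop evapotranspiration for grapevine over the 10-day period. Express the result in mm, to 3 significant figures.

58.1 mm

ET₀ = 0.72 × 11.2 = 8.0640 mm/d
ETc = Kc × ET₀ = 0.72 × 8.0640 = 5.8061 mm/d
Over 10 days: 5.8061 × 10 = 58.061 mm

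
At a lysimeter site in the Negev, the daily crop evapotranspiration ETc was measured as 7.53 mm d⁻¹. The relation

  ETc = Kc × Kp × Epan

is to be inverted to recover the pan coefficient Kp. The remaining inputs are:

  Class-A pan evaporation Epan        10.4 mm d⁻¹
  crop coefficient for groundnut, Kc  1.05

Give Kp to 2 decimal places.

0.69

ETc = Kc × Kp × Epan  ⇒  Kp = ETc / (Kc × Epan)
Kp = 7.53 / (1.05 × 10.4) = 7.53 / 10.920 = 0.6896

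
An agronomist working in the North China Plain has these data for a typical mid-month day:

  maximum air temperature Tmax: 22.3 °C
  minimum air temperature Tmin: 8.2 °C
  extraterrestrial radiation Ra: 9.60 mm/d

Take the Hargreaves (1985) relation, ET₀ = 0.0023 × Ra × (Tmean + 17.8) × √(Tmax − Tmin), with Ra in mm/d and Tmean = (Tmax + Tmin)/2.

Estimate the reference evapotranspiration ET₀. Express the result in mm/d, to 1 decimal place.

Tmean = (22.3 + 8.2)/2 = 15.25 °C
ET₀ = 0.0023 × 9.60 × (15.25 + 17.8) × √14.1 = 0.0023 × 9.60 × 33.05 × 3.7550 = 2.7402 mm/d

2.7 mm/d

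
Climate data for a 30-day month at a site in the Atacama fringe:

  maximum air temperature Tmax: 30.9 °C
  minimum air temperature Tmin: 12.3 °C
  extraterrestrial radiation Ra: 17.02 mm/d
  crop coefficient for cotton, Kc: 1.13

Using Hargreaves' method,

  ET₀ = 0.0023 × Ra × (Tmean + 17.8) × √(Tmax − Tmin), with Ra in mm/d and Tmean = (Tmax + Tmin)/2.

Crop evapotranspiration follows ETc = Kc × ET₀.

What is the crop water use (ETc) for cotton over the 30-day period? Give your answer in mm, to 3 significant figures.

225 mm

Tmean = (30.9 + 12.3)/2 = 21.60 °C
ET₀ = 0.0023 × 17.02 × (21.60 + 17.8) × √18.6 = 0.0023 × 17.02 × 39.40 × 4.3128 = 6.6519 mm/d
ETc = Kc × ET₀ = 1.13 × 6.6519 = 7.5166 mm/d
Over 30 days: 7.5166 × 30 = 225.498 mm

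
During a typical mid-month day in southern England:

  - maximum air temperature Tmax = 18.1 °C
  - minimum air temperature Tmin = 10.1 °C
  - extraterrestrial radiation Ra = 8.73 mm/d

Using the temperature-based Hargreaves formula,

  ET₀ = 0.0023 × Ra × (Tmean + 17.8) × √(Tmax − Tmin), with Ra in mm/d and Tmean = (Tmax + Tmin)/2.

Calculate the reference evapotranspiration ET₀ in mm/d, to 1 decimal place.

1.8 mm/d

Tmean = (18.1 + 10.1)/2 = 14.10 °C
ET₀ = 0.0023 × 8.73 × (14.10 + 17.8) × √8.0 = 0.0023 × 8.73 × 31.90 × 2.8284 = 1.8116 mm/d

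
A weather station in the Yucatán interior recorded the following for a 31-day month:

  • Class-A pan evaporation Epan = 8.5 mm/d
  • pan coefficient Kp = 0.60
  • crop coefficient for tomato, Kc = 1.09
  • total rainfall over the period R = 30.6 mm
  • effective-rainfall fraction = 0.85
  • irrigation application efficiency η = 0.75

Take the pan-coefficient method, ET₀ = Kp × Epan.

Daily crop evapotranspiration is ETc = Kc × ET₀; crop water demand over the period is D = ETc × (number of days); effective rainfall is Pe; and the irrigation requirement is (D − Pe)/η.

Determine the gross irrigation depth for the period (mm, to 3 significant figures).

ET₀ = 0.60 × 8.5 = 5.1000 mm/d
ETc = Kc × ET₀ = 1.09 × 5.1000 = 5.5590 mm/d
Crop demand D = ETc × 31 d = 5.5590 × 31 = 172.329 mm
Pe = 0.85 × 30.6 = 26.010 mm
D − Pe = 172.329 − 26.010 = 146.319 mm
Gross irrigation = 146.319 / 0.75 = 195.092 mm

195 mm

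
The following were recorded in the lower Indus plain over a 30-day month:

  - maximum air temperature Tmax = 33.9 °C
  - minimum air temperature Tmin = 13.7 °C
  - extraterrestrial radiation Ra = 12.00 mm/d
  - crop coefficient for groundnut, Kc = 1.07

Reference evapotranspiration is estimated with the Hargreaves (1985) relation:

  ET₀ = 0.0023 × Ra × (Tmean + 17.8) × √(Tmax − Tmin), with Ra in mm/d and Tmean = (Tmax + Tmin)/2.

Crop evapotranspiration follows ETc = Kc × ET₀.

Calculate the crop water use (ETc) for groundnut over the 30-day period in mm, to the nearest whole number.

166 mm

Tmean = (33.9 + 13.7)/2 = 23.80 °C
ET₀ = 0.0023 × 12.00 × (23.80 + 17.8) × √20.2 = 0.0023 × 12.00 × 41.60 × 4.4944 = 5.1603 mm/d
ETc = Kc × ET₀ = 1.07 × 5.1603 = 5.5215 mm/d
Over 30 days: 5.5215 × 30 = 165.645 mm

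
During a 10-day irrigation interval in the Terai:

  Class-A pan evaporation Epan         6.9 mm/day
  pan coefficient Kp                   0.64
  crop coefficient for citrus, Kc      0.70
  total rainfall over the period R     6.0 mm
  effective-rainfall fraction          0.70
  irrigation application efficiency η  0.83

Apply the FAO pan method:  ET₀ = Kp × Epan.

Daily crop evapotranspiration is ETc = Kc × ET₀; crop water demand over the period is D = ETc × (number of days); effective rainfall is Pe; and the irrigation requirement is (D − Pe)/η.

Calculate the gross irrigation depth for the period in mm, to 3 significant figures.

ET₀ = 0.64 × 6.9 = 4.4160 mm/d
ETc = Kc × ET₀ = 0.70 × 4.4160 = 3.0912 mm/d
Crop demand D = ETc × 10 d = 3.0912 × 10 = 30.912 mm
Pe = 0.70 × 6.0 = 4.200 mm
D − Pe = 30.912 − 4.200 = 26.712 mm
Gross irrigation = 26.712 / 0.83 = 32.183 mm

32.2 mm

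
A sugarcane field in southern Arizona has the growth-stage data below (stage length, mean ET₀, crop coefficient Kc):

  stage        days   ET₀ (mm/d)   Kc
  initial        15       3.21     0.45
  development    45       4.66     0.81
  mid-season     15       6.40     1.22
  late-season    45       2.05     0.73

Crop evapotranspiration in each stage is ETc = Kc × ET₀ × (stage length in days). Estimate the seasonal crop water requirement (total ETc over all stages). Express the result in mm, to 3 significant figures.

initial: 0.45 × 3.21 × 15 = 21.67 mm
development: 0.81 × 4.66 × 45 = 169.86 mm
mid-season: 1.22 × 6.40 × 15 = 117.12 mm
late-season: 0.73 × 2.05 × 45 = 67.34 mm
Seasonal total = 375.99 mm

376 mm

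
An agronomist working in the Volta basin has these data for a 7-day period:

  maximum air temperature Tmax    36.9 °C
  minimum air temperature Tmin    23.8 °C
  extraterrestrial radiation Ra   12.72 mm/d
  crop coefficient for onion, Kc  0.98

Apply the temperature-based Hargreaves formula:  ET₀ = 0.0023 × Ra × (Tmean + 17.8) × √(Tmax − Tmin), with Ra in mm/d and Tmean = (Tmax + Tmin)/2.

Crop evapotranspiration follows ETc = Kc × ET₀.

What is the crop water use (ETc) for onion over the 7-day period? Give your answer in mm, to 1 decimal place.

35.0 mm

Tmean = (36.9 + 23.8)/2 = 30.35 °C
ET₀ = 0.0023 × 12.72 × (30.35 + 17.8) × √13.1 = 0.0023 × 12.72 × 48.15 × 3.6194 = 5.0986 mm/d
ETc = Kc × ET₀ = 0.98 × 5.0986 = 4.9966 mm/d
Over 7 days: 4.9966 × 7 = 34.976 mm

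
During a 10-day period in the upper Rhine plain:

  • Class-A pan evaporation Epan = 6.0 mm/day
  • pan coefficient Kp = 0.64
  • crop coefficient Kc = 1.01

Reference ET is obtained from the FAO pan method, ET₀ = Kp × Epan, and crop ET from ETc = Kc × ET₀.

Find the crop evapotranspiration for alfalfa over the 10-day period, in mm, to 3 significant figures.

38.8 mm

ET₀ = 0.64 × 6.0 = 3.8400 mm/d
ETc = Kc × ET₀ = 1.01 × 3.8400 = 3.8784 mm/d
Over 10 days: 3.8784 × 10 = 38.784 mm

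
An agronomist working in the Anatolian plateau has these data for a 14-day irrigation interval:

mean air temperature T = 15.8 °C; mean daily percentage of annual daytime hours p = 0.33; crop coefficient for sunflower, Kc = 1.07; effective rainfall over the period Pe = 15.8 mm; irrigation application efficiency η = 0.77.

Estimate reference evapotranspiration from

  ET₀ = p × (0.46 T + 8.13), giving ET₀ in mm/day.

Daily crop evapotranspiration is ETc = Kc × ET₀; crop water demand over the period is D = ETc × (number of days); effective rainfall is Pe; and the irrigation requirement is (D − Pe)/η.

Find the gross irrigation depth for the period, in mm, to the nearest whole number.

ET₀ = 0.33 × (0.46 × 15.8 + 8.13) = 0.33 × 15.398 = 5.0813 mm/d
ETc = Kc × ET₀ = 1.07 × 5.0813 = 5.4370 mm/d
Crop demand D = ETc × 14 d = 5.4370 × 14 = 76.118 mm
D − Pe = 76.118 − 15.8 = 60.318 mm
Gross irrigation = 60.318 / 0.77 = 78.335 mm

78 mm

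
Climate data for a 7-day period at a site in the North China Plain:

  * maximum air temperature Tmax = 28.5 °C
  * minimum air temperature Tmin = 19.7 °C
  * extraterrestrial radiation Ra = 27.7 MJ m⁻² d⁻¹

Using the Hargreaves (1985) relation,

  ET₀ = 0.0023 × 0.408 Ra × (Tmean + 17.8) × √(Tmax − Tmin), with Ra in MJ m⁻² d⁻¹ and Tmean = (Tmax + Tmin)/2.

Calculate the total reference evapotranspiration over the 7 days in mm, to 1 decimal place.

22.6 mm

Tmean = (28.5 + 19.7)/2 = 24.10 °C
0.408 Ra = 0.408 × 27.7 = 11.3016 mm/d equivalent
ET₀ = 0.0023 × 11.3016 × (24.10 + 17.8) × √8.8 = 0.0023 × 11.3016 × 41.90 × 2.9665 = 3.2309 mm/d
Over 7 days: 3.2309 × 7 = 22.616 mm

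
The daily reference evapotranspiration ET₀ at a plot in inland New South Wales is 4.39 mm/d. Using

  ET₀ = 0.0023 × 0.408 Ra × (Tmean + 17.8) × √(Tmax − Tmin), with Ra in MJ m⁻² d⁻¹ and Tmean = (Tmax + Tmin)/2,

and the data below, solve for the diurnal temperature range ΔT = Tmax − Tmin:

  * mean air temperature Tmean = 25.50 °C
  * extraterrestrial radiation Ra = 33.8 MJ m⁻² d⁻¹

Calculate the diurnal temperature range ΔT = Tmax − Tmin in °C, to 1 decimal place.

10.2 °C

√ΔT = ET₀ / [0.0023 × 0.408 × Ra × (Tmean+17.8)] = 4.39 / (0.0023 × 13.7904 × 43.30) = 3.1965
ΔT = 3.1965² = 10.218 °C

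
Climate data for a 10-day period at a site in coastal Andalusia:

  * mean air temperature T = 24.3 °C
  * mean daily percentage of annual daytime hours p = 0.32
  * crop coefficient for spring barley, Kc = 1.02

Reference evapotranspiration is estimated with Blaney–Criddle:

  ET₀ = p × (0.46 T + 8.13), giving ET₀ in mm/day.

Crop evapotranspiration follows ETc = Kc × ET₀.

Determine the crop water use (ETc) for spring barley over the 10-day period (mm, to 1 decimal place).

63.0 mm

ET₀ = 0.32 × (0.46 × 24.3 + 8.13) = 0.32 × 19.308 = 6.1786 mm/d
ETc = Kc × ET₀ = 1.02 × 6.1786 = 6.3022 mm/d
Over 10 days: 6.3022 × 10 = 63.022 mm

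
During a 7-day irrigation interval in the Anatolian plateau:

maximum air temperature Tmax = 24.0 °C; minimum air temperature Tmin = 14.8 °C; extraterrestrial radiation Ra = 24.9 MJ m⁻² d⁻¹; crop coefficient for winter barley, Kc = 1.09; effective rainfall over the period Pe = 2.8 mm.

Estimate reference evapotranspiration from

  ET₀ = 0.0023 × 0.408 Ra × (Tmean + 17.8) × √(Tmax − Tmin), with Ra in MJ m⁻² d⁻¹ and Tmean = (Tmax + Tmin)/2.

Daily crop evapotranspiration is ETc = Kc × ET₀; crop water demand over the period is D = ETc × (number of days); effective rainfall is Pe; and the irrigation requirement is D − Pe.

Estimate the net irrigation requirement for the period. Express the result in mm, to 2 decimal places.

Tmean = (24.0 + 14.8)/2 = 19.40 °C
0.408 Ra = 0.408 × 24.9 = 10.1592 mm/d equivalent
ET₀ = 0.0023 × 10.1592 × (19.40 + 17.8) × √9.2 = 0.0023 × 10.1592 × 37.20 × 3.0332 = 2.6365 mm/d
ETc = Kc × ET₀ = 1.09 × 2.6365 = 2.8738 mm/d
Crop demand D = ETc × 7 d = 2.8738 × 7 = 20.117 mm
D − Pe = 20.117 − 2.8 = 17.317 mm

17.32 mm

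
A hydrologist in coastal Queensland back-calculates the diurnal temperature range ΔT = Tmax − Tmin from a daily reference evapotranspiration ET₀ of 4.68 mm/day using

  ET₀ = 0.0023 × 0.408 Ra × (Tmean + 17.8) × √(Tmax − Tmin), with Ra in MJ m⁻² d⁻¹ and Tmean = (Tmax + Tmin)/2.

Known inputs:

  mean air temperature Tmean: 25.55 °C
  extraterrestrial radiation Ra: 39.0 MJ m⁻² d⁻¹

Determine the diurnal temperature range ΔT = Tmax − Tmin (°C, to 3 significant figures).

√ΔT = ET₀ / [0.0023 × 0.408 × Ra × (Tmean+17.8)] = 4.68 / (0.0023 × 15.9120 × 43.35) = 2.9499
ΔT = 2.9499² = 8.702 °C

8.70 °C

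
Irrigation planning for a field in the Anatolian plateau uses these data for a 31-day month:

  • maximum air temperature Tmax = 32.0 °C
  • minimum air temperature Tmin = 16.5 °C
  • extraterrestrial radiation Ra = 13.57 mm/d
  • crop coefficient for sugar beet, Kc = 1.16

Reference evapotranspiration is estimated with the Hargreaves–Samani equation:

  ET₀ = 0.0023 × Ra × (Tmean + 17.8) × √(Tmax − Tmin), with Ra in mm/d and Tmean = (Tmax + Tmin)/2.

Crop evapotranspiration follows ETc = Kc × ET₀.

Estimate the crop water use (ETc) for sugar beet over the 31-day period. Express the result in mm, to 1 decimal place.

Tmean = (32.0 + 16.5)/2 = 24.25 °C
ET₀ = 0.0023 × 13.57 × (24.25 + 17.8) × √15.5 = 0.0023 × 13.57 × 42.05 × 3.9370 = 5.1670 mm/d
ETc = Kc × ET₀ = 1.16 × 5.1670 = 5.9937 mm/d
Over 31 days: 5.9937 × 31 = 185.805 mm

185.8 mm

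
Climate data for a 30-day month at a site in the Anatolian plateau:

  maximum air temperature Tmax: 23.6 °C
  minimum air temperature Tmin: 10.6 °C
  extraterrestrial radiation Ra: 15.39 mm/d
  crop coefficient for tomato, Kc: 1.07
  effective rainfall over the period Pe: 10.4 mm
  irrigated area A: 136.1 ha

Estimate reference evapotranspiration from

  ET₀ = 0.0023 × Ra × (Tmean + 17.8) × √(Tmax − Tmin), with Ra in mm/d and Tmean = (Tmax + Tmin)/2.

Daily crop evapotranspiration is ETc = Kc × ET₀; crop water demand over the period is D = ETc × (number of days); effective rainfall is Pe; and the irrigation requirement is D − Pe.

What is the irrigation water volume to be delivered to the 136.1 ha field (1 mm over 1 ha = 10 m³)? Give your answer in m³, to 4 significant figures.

Tmean = (23.6 + 10.6)/2 = 17.10 °C
ET₀ = 0.0023 × 15.39 × (17.10 + 17.8) × √13.0 = 0.0023 × 15.39 × 34.90 × 3.6056 = 4.4542 mm/d
ETc = Kc × ET₀ = 1.07 × 4.4542 = 4.7660 mm/d
Crop demand D = ETc × 30 d = 4.7660 × 30 = 142.980 mm
D − Pe = 142.980 − 10.4 = 132.580 mm
Volume = 132.580 mm × 136.1 ha × 10 = 180441.4 m³

180400 m³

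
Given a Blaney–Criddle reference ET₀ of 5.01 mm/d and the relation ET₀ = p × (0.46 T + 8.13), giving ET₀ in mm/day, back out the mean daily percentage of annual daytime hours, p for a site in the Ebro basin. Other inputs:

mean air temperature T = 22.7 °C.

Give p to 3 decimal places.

p = ET₀ / (0.46 T + 8.13) = 5.01 / (0.46 × 22.7 + 8.13) = 5.01 / 18.572 = 0.2698

0.270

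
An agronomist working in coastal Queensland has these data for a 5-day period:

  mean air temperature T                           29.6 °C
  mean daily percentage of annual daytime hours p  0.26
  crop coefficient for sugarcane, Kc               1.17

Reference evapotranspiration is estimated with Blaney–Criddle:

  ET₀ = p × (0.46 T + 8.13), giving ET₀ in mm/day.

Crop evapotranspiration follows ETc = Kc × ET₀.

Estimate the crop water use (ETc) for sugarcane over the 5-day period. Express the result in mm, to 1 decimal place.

ET₀ = 0.26 × (0.46 × 29.6 + 8.13) = 0.26 × 21.746 = 5.6540 mm/d
ETc = Kc × ET₀ = 1.17 × 5.6540 = 6.6152 mm/d
Over 5 days: 6.6152 × 5 = 33.076 mm

33.1 mm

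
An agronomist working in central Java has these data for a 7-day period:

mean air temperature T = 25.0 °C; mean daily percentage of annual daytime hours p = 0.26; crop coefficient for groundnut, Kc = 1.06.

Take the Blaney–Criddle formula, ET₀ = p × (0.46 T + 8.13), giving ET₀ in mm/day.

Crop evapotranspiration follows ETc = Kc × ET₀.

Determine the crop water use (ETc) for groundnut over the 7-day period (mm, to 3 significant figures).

ET₀ = 0.26 × (0.46 × 25.0 + 8.13) = 0.26 × 19.630 = 5.1038 mm/d
ETc = Kc × ET₀ = 1.06 × 5.1038 = 5.4100 mm/d
Over 7 days: 5.4100 × 7 = 37.870 mm

37.9 mm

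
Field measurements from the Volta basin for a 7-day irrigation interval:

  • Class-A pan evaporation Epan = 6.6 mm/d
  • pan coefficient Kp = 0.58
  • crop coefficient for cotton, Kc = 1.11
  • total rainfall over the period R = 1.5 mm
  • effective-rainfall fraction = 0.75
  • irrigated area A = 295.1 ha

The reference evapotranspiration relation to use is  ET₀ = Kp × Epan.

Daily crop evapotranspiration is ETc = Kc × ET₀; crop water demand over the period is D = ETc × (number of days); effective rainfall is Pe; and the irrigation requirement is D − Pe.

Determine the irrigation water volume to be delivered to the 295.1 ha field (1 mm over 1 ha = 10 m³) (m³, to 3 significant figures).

84500 m³

ET₀ = 0.58 × 6.6 = 3.8280 mm/d
ETc = Kc × ET₀ = 1.11 × 3.8280 = 4.2491 mm/d
Crop demand D = ETc × 7 d = 4.2491 × 7 = 29.744 mm
Pe = 0.75 × 1.5 = 1.125 mm
D − Pe = 29.744 − 1.125 = 28.619 mm
Volume = 28.619 mm × 295.1 ha × 10 = 84454.7 m³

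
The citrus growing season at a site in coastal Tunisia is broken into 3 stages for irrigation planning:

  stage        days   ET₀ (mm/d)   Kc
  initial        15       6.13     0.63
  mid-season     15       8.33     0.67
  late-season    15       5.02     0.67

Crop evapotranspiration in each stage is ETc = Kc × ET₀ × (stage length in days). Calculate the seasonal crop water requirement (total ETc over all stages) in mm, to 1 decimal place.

initial: 0.63 × 6.13 × 15 = 57.93 mm
mid-season: 0.67 × 8.33 × 15 = 83.72 mm
late-season: 0.67 × 5.02 × 15 = 50.45 mm
Seasonal total = 192.10 mm

192.1 mm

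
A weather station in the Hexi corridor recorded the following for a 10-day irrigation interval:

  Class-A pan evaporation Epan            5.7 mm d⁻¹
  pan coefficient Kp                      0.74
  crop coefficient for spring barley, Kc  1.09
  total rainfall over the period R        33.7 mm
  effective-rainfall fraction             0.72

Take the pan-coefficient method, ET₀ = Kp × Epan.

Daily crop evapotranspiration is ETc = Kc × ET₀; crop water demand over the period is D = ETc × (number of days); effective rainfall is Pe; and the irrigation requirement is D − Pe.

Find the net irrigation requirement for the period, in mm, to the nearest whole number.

22 mm

ET₀ = 0.74 × 5.7 = 4.2180 mm/d
ETc = Kc × ET₀ = 1.09 × 4.2180 = 4.5976 mm/d
Crop demand D = ETc × 10 d = 4.5976 × 10 = 45.976 mm
Pe = 0.72 × 33.7 = 24.264 mm
D − Pe = 45.976 − 24.264 = 21.712 mm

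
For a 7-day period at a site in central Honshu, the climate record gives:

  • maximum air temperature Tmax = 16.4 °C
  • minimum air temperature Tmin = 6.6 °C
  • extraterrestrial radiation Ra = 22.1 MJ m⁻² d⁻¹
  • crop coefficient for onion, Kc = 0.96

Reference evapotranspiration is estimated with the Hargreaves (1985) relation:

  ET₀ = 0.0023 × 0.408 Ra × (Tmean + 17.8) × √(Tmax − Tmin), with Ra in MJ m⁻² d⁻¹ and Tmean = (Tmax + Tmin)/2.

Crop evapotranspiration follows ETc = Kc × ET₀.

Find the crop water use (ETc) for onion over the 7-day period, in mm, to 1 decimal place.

Tmean = (16.4 + 6.6)/2 = 11.50 °C
0.408 Ra = 0.408 × 22.1 = 9.0168 mm/d equivalent
ET₀ = 0.0023 × 9.0168 × (11.50 + 17.8) × √9.8 = 0.0023 × 9.0168 × 29.30 × 3.1305 = 1.9022 mm/d
ETc = Kc × ET₀ = 0.96 × 1.9022 = 1.8261 mm/d
Over 7 days: 1.8261 × 7 = 12.783 mm

12.8 mm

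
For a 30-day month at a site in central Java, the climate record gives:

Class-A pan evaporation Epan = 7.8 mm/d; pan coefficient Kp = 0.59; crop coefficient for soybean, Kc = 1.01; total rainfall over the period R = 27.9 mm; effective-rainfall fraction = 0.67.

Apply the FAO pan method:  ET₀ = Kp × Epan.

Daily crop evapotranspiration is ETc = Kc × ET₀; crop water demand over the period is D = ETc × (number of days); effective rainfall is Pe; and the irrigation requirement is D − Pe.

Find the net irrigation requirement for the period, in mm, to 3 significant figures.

ET₀ = 0.59 × 7.8 = 4.6020 mm/d
ETc = Kc × ET₀ = 1.01 × 4.6020 = 4.6480 mm/d
Crop demand D = ETc × 30 d = 4.6480 × 30 = 139.440 mm
Pe = 0.67 × 27.9 = 18.693 mm
D − Pe = 139.440 − 18.693 = 120.747 mm

121 mm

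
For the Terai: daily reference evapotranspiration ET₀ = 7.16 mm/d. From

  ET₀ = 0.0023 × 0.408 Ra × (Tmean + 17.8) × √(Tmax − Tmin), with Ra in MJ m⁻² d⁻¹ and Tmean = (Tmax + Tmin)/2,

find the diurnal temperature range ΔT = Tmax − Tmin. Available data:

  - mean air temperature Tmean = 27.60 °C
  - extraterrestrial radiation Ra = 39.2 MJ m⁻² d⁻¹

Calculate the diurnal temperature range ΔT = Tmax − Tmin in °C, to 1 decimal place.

18.4 °C

√ΔT = ET₀ / [0.0023 × 0.408 × Ra × (Tmean+17.8)] = 7.16 / (0.0023 × 15.9936 × 45.40) = 4.2873
ΔT = 4.2873² = 18.381 °C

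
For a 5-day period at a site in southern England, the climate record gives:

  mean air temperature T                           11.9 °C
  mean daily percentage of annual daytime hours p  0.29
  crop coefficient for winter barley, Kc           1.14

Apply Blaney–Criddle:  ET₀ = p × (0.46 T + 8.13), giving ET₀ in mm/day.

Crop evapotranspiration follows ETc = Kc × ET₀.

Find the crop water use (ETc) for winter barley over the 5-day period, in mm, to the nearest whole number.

22 mm

ET₀ = 0.29 × (0.46 × 11.9 + 8.13) = 0.29 × 13.604 = 3.9452 mm/d
ETc = Kc × ET₀ = 1.14 × 3.9452 = 4.4975 mm/d
Over 5 days: 4.4975 × 5 = 22.488 mm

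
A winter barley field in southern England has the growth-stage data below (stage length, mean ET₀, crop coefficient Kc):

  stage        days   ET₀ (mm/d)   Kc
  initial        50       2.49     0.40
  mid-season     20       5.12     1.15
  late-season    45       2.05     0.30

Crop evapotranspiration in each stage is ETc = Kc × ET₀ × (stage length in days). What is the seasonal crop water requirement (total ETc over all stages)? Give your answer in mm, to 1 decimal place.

195.2 mm

initial: 0.40 × 2.49 × 50 = 49.80 mm
mid-season: 1.15 × 5.12 × 20 = 117.76 mm
late-season: 0.30 × 2.05 × 45 = 27.68 mm
Seasonal total = 195.24 mm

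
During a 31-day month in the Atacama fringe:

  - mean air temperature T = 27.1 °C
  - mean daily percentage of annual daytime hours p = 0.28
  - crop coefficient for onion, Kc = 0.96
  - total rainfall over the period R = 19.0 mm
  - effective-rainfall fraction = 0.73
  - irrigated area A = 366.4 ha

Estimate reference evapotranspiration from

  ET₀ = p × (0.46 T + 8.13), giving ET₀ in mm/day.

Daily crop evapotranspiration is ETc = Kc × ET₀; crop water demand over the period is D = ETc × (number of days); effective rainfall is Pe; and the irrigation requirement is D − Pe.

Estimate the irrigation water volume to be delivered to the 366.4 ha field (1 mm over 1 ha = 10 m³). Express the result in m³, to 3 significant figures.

ET₀ = 0.28 × (0.46 × 27.1 + 8.13) = 0.28 × 20.596 = 5.7669 mm/d
ETc = Kc × ET₀ = 0.96 × 5.7669 = 5.5362 mm/d
Crop demand D = ETc × 31 d = 5.5362 × 31 = 171.622 mm
Pe = 0.73 × 19.0 = 13.870 mm
D − Pe = 171.622 − 13.870 = 157.752 mm
Volume = 157.752 mm × 366.4 ha × 10 = 578003.3 m³

578000 m³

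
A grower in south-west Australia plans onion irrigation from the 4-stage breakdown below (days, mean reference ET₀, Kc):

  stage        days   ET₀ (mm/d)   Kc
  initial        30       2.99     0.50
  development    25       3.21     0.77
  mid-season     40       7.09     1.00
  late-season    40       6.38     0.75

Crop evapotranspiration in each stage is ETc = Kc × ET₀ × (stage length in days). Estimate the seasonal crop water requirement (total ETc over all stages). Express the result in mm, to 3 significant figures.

582 mm

initial: 0.50 × 2.99 × 30 = 44.85 mm
development: 0.77 × 3.21 × 25 = 61.79 mm
mid-season: 1.00 × 7.09 × 40 = 283.60 mm
late-season: 0.75 × 6.38 × 40 = 191.40 mm
Seasonal total = 581.64 mm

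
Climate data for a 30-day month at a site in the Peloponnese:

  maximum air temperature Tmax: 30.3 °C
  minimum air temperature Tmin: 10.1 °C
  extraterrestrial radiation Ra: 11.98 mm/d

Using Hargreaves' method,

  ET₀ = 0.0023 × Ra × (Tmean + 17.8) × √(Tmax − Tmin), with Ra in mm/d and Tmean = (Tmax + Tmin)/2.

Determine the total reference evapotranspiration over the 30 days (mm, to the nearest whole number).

141 mm

Tmean = (30.3 + 10.1)/2 = 20.20 °C
ET₀ = 0.0023 × 11.98 × (20.20 + 17.8) × √20.2 = 0.0023 × 11.98 × 38.00 × 4.4944 = 4.7059 mm/d
Over 30 days: 4.7059 × 30 = 141.177 mm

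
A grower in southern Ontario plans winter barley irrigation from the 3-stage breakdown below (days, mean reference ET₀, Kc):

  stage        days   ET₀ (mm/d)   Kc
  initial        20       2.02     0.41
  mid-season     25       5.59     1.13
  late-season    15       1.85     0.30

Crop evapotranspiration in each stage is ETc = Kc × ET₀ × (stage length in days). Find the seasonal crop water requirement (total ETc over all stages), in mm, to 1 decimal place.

182.8 mm

initial: 0.41 × 2.02 × 20 = 16.56 mm
mid-season: 1.13 × 5.59 × 25 = 157.92 mm
late-season: 0.30 × 1.85 × 15 = 8.33 mm
Seasonal total = 182.81 mm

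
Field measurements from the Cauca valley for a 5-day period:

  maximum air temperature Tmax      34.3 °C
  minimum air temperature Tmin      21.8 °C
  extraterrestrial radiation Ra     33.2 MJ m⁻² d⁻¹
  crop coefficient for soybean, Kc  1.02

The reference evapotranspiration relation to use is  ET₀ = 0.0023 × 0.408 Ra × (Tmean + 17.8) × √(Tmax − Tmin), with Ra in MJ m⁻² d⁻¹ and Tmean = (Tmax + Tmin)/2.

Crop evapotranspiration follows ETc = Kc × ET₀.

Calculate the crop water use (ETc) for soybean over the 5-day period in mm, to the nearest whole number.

Tmean = (34.3 + 21.8)/2 = 28.05 °C
0.408 Ra = 0.408 × 33.2 = 13.5456 mm/d equivalent
ET₀ = 0.0023 × 13.5456 × (28.05 + 17.8) × √12.5 = 0.0023 × 13.5456 × 45.85 × 3.5355 = 5.0503 mm/d
ETc = Kc × ET₀ = 1.02 × 5.0503 = 5.1513 mm/d
Over 5 days: 5.1513 × 5 = 25.757 mm

26 mm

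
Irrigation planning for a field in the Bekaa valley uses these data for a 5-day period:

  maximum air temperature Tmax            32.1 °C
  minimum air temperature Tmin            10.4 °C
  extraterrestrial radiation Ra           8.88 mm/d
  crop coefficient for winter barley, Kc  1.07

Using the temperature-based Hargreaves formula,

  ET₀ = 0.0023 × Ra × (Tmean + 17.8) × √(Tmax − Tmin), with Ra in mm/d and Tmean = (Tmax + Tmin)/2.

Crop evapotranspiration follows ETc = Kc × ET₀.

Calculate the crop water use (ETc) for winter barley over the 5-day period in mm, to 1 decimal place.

19.9 mm

Tmean = (32.1 + 10.4)/2 = 21.25 °C
ET₀ = 0.0023 × 8.88 × (21.25 + 17.8) × √21.7 = 0.0023 × 8.88 × 39.05 × 4.6583 = 3.7153 mm/d
ETc = Kc × ET₀ = 1.07 × 3.7153 = 3.9754 mm/d
Over 5 days: 3.9754 × 5 = 19.877 mm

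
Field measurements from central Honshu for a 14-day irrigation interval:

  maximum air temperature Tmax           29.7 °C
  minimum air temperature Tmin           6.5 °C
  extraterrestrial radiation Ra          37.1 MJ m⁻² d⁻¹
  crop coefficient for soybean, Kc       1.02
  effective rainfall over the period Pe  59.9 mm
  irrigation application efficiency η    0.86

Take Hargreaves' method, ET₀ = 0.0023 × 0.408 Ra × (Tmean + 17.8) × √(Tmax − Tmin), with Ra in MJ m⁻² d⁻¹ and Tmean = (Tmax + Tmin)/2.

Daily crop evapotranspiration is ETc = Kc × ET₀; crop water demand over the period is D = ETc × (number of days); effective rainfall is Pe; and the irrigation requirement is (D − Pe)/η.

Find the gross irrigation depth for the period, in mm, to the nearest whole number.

Tmean = (29.7 + 6.5)/2 = 18.10 °C
0.408 Ra = 0.408 × 37.1 = 15.1368 mm/d equivalent
ET₀ = 0.0023 × 15.1368 × (18.10 + 17.8) × √23.2 = 0.0023 × 15.1368 × 35.90 × 4.8166 = 6.0200 mm/d
ETc = Kc × ET₀ = 1.02 × 6.0200 = 6.1404 mm/d
Crop demand D = ETc × 14 d = 6.1404 × 14 = 85.966 mm
D − Pe = 85.966 − 59.9 = 26.066 mm
Gross irrigation = 26.066 / 0.86 = 30.309 mm

30 mm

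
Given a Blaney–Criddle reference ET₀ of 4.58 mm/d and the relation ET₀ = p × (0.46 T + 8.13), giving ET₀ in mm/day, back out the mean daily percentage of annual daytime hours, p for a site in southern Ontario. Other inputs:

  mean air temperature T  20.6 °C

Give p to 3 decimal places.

0.260

p = ET₀ / (0.46 T + 8.13) = 4.58 / (0.46 × 20.6 + 8.13) = 4.58 / 17.606 = 0.2601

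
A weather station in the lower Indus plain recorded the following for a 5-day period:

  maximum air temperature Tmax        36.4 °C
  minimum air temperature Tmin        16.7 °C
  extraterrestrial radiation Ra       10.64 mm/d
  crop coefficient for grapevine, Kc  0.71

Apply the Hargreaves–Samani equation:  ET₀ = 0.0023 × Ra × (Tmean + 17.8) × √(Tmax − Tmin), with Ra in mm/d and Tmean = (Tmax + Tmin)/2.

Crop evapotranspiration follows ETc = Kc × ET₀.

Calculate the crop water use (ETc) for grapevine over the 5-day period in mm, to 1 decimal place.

17.1 mm

Tmean = (36.4 + 16.7)/2 = 26.55 °C
ET₀ = 0.0023 × 10.64 × (26.55 + 17.8) × √19.7 = 0.0023 × 10.64 × 44.35 × 4.4385 = 4.8173 mm/d
ETc = Kc × ET₀ = 0.71 × 4.8173 = 3.4203 mm/d
Over 5 days: 3.4203 × 5 = 17.102 mm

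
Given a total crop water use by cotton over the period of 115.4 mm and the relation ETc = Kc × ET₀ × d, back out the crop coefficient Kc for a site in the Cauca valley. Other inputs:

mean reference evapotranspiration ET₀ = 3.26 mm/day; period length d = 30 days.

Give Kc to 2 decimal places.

1.18

ETc = Kc × ET₀ × d  ⇒  Kc = ETc / (ET₀ × d)
Kc = 115.4 / (3.26 × 30) = 115.4 / 97.80 = 1.1800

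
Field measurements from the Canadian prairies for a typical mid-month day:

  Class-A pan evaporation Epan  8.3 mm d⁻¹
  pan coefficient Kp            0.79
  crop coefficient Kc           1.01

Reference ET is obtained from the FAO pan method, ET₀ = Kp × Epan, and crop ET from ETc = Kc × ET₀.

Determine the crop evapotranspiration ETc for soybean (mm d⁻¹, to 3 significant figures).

6.62 mm d⁻¹

ET₀ = 0.79 × 8.3 = 6.5570 mm/d
ETc = Kc × ET₀ = 1.01 × 6.5570 = 6.6226 mm/d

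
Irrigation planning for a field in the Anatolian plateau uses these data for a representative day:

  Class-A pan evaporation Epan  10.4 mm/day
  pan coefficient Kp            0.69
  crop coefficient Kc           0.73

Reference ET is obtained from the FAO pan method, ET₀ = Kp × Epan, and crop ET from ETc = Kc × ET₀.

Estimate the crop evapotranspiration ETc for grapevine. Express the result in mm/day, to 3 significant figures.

ET₀ = 0.69 × 10.4 = 7.1760 mm/d
ETc = Kc × ET₀ = 0.73 × 7.1760 = 5.2385 mm/d

5.24 mm/day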